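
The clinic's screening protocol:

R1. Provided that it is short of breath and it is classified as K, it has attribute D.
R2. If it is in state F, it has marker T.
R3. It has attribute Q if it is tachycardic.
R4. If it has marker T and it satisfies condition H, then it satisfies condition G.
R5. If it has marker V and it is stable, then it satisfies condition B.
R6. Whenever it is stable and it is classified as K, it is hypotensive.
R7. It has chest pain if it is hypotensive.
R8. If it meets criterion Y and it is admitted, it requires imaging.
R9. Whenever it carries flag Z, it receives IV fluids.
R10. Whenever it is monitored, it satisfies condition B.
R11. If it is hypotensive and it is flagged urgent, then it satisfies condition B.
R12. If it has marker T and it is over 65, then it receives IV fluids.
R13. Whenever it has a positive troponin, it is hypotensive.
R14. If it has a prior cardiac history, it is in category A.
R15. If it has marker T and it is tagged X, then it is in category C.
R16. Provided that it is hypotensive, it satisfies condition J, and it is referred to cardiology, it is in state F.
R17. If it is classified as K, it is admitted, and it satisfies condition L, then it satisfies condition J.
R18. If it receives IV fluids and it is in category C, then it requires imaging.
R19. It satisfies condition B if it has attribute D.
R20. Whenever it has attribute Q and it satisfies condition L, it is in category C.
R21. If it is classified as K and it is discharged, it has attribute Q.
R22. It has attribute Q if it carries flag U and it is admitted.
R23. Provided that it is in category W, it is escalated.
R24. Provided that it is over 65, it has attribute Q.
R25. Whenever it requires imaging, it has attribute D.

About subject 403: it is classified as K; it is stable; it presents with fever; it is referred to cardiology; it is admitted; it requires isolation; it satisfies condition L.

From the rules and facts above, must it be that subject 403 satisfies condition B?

Forward chaining from the given facts derives: is hypotensive, has chest pain, satisfies condition J, is in state F, has marker T.
Rules concluding "it satisfies condition B": R5 needs "it has marker V"; R10 needs "it is monitored"; R11 needs "it is flagged urgent"; R19 needs "it has attribute D" — none of these are established.

No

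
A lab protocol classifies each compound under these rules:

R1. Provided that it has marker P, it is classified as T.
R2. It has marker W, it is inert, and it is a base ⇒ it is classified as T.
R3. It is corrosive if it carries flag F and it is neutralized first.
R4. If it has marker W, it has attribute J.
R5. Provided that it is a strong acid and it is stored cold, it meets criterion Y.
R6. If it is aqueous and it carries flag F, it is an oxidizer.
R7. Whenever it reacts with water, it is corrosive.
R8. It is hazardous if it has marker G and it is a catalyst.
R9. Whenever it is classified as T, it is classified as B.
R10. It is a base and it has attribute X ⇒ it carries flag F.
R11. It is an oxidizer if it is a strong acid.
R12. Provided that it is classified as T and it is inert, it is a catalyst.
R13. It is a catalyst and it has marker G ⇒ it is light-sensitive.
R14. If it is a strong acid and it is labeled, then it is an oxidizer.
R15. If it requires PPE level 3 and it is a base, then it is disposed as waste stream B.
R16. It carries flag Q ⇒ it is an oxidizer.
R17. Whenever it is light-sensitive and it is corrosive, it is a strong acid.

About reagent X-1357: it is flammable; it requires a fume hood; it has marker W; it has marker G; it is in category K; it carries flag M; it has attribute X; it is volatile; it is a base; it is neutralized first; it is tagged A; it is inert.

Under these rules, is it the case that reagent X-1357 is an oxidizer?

By R2 (it has marker W, it is inert, it is a base): it is classified as T.
By R10 (it is a base, it has attribute X): it carries flag F.
By R12 (it is classified as T, it is inert): it is a catalyst.
By R13 (it is a catalyst, it has marker G): it is light-sensitive.
By R3 (it carries flag F, it is neutralized first): it is corrosive.
By R17 (it is light-sensitive, it is corrosive): it is a strong acid.
By R11 (it is a strong acid): it is an oxidizer.

Yes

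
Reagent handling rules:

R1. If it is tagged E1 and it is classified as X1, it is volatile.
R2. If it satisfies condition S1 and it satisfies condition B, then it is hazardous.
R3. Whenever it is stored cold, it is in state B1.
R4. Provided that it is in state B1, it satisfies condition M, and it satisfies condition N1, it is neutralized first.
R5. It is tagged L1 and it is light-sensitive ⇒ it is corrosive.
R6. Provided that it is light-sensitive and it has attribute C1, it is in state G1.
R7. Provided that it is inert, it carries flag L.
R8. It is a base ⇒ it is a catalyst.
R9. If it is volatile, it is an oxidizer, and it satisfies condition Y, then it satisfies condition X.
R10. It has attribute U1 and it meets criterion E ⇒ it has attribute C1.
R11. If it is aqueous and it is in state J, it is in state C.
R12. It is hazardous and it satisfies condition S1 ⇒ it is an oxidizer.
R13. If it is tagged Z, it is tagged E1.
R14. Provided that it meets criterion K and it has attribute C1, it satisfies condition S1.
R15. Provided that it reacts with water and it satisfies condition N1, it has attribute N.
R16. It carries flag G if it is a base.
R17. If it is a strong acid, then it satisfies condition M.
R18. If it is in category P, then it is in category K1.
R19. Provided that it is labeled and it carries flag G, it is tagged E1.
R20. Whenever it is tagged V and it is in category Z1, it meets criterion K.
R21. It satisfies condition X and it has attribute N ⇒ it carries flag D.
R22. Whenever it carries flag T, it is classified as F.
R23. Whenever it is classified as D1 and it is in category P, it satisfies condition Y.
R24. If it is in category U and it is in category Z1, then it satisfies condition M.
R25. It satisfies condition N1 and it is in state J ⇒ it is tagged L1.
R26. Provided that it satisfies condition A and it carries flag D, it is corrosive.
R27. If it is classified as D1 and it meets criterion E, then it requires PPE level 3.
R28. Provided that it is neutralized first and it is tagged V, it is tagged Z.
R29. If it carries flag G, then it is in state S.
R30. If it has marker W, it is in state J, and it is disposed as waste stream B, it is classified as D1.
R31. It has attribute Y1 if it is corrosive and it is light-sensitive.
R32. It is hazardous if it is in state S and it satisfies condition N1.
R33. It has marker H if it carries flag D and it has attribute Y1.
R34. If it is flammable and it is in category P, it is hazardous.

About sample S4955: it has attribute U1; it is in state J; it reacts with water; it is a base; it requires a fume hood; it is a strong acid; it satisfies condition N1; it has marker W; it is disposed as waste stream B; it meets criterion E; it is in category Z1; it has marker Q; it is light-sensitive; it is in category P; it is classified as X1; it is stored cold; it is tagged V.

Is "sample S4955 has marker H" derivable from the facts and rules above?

Yes

By R3 (it is stored cold): it is in state B1.
By R10 (it has attribute U1, it meets criterion E): it has attribute C1.
By R15 (it reacts with water, it satisfies condition N1): it has attribute N.
By R16 (it is a base): it carries flag G.
By R17 (it is a strong acid): it satisfies condition M.
By R20 (it is tagged V, it is in category Z1): it meets criterion K.
By R25 (it satisfies condition N1, it is in state J): it is tagged L1.
By R29 (it carries flag G): it is in state S.
By R30 (it has marker W, it is in state J, it is disposed as waste stream B): it is classified as D1.
By R32 (it is in state S, it satisfies condition N1): it is hazardous.
By R4 (it is in state B1, it satisfies condition M, it satisfies condition N1): it is neutralized first.
By R5 (it is tagged L1, it is light-sensitive): it is corrosive.
By R14 (it meets criterion K, it has attribute C1): it satisfies condition S1.
By R23 (it is classified as D1, it is in category P): it satisfies condition Y.
By R28 (it is neutralized first, it is tagged V): it is tagged Z.
By R31 (it is corrosive, it is light-sensitive): it has attribute Y1.
By R12 (it is hazardous, it satisfies condition S1): it is an oxidizer.
By R13 (it is tagged Z): it is tagged E1.
By R1 (it is tagged E1, it is classified as X1): it is volatile.
By R9 (it is volatile, it is an oxidizer, it satisfies condition Y): it satisfies condition X.
By R21 (it satisfies condition X, it has attribute N): it carries flag D.
By R33 (it carries flag D, it has attribute Y1): it has marker H.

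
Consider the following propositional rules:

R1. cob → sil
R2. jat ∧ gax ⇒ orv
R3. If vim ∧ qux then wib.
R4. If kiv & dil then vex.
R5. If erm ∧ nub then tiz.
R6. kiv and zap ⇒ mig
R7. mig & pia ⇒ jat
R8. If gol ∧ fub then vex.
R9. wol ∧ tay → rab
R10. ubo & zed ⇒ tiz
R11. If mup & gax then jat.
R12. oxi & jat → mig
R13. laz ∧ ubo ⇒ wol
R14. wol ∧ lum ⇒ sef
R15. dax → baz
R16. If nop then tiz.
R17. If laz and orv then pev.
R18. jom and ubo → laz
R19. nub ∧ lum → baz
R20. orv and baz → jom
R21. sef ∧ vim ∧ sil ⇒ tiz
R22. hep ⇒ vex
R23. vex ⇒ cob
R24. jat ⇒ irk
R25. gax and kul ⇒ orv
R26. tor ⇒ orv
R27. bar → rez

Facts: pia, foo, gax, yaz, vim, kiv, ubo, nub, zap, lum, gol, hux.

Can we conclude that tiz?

No

Forward chaining from the given facts derives: mig, jat, baz, irk, orv, jom, laz, wol, sef, pev.
Rules concluding tiz: R5 needs erm; R10 needs zed; R16 needs nop; R21 needs sil — none of these are established.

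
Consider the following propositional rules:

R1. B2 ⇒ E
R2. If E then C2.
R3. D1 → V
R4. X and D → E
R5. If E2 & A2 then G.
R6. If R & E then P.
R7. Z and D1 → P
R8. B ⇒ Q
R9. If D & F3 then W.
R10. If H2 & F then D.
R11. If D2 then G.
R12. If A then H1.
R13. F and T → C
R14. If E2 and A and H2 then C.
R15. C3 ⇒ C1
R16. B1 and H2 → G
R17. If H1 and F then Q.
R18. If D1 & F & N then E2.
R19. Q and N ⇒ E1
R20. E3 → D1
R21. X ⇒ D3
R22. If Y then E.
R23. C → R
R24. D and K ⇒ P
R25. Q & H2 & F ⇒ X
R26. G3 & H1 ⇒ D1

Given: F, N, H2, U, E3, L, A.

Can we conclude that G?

No

Forward chaining from the given facts derives: D, H1, Q, E1, D1, X, V, E, E2, D3, C2, C, R, P.
Rules concluding G: R5 needs A2; R11 needs D2; R16 needs B1 — none of these are established.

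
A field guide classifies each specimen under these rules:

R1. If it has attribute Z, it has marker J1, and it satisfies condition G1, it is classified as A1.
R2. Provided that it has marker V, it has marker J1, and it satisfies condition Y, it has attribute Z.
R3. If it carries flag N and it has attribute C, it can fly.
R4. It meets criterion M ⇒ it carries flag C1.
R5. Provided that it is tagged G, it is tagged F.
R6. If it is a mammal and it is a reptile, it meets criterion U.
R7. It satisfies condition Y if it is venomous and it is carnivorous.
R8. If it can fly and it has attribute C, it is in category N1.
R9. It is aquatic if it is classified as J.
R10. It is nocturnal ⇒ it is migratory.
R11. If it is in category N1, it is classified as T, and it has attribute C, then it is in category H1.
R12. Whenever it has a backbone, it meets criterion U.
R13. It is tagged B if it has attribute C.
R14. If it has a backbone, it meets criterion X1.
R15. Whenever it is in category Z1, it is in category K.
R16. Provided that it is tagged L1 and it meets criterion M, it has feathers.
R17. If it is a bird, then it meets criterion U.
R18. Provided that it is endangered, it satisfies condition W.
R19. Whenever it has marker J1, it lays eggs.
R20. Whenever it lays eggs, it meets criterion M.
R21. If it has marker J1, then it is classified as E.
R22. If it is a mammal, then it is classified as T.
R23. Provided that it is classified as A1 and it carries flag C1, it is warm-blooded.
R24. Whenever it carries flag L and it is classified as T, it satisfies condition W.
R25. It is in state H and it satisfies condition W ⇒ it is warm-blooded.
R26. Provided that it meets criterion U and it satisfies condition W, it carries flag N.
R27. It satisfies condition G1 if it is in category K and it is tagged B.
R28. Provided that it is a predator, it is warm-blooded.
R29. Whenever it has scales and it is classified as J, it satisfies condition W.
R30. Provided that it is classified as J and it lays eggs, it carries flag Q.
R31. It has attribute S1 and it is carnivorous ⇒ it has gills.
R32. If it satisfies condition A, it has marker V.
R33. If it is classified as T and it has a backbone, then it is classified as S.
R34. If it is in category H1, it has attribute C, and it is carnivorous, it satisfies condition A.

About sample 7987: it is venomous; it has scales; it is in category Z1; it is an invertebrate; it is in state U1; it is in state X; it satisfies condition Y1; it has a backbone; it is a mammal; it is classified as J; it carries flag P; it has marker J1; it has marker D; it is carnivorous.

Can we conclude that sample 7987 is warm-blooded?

Forward chaining from the given facts derives: satisfies condition Y, is aquatic, meets criterion U, meets criterion X1, is in category K, lays eggs, meets criterion M, is classified as E, is classified as T, satisfies condition W, carries flag Q, is classified as S, carries flag C1, carries flag N.
Rules concluding "it is warm-blooded": R23 needs "it is classified as A1"; R25 needs "it is in state H"; R28 needs "it is a predator" — none of these are established.

No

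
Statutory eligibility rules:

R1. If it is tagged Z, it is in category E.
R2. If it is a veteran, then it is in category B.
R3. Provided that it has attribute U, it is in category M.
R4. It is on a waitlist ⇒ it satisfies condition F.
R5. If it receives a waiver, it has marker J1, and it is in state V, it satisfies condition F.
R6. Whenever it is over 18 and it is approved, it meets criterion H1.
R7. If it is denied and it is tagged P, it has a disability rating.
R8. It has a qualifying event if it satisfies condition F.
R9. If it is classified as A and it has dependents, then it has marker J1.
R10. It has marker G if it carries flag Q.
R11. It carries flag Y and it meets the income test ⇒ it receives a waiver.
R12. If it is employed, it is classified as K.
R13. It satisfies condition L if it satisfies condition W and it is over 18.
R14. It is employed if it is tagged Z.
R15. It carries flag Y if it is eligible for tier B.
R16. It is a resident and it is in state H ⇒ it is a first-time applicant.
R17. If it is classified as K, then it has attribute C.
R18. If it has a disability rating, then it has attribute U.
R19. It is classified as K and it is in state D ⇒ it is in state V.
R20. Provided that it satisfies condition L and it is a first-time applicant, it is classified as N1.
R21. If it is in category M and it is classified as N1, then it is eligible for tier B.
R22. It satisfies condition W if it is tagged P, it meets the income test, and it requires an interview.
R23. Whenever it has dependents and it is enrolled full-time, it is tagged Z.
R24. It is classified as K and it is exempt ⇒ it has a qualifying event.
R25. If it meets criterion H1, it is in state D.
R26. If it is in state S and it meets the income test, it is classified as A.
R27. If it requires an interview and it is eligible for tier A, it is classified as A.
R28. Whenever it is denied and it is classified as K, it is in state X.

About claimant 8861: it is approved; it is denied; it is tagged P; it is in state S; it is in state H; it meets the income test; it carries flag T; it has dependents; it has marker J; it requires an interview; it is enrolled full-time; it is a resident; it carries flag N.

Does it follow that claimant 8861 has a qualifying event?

No

Forward chaining from the given facts derives: has a disability rating, is a first-time applicant, has attribute U, satisfies condition W, is tagged Z, is classified as A, is in category E, is in category M, has marker J1, is employed, is classified as K, has attribute C, is in state X.
Rules concluding "it has a qualifying event": R8 needs "it satisfies condition F"; R24 needs "it is exempt" — none of these are established.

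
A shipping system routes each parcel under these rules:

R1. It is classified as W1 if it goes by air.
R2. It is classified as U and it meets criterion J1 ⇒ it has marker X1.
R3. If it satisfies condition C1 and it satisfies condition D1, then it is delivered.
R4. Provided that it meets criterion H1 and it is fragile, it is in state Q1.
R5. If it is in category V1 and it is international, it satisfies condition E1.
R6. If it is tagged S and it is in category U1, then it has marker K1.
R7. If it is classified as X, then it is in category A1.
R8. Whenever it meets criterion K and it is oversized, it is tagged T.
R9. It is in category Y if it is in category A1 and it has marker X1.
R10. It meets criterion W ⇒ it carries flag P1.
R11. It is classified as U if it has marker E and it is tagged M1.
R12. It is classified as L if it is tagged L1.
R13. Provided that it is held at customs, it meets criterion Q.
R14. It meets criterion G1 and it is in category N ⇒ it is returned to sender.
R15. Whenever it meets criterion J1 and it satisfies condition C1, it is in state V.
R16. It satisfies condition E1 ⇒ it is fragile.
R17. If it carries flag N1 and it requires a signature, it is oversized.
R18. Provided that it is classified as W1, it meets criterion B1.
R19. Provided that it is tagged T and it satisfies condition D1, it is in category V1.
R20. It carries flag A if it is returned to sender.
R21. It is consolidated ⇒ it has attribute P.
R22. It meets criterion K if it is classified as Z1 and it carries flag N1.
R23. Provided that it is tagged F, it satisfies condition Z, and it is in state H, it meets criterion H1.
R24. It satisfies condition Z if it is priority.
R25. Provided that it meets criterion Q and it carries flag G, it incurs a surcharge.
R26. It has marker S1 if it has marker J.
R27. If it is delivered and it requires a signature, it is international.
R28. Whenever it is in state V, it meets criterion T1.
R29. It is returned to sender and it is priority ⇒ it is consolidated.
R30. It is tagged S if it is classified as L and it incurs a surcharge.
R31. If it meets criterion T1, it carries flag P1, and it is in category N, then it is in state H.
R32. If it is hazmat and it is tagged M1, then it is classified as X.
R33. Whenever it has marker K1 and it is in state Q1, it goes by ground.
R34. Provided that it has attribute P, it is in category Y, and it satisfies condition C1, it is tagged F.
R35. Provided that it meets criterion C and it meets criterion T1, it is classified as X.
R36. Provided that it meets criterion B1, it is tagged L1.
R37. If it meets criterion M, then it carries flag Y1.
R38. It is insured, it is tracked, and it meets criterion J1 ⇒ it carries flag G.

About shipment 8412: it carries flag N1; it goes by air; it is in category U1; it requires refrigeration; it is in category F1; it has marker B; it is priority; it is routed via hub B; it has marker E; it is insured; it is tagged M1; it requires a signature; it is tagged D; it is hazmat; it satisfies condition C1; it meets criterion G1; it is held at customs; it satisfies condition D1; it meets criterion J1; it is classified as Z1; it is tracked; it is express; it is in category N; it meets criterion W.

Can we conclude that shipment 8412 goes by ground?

By R1 (it goes by air): it is classified as W1.
By R3 (it satisfies condition C1, it satisfies condition D1): it is delivered.
By R10 (it meets criterion W): it carries flag P1.
By R11 (it has marker E, it is tagged M1): it is classified as U.
By R13 (it is held at customs): it meets criterion Q.
By R14 (it meets criterion G1, it is in category N): it is returned to sender.
By R15 (it meets criterion J1, it satisfies condition C1): it is in state V.
By R17 (it carries flag N1, it requires a signature): it is oversized.
By R18 (it is classified as W1): it meets criterion B1.
By R22 (it is classified as Z1, it carries flag N1): it meets criterion K.
By R24 (it is priority): it satisfies condition Z.
By R27 (it is delivered, it requires a signature): it is international.
By R28 (it is in state V): it meets criterion T1.
By R29 (it is returned to sender, it is priority): it is consolidated.
By R31 (it meets criterion T1, it carries flag P1, it is in category N): it is in state H.
By R32 (it is hazmat, it is tagged M1): it is classified as X.
By R36 (it meets criterion B1): it is tagged L1.
By R38 (it is insured, it is tracked, it meets criterion J1): it carries flag G.
By R2 (it is classified as U, it meets criterion J1): it has marker X1.
By R7 (it is classified as X): it is in category A1.
By R8 (it meets criterion K, it is oversized): it is tagged T.
By R9 (it is in category A1, it has marker X1): it is in category Y.
By R12 (it is tagged L1): it is classified as L.
By R19 (it is tagged T, it satisfies condition D1): it is in category V1.
By R21 (it is consolidated): it has attribute P.
By R25 (it meets criterion Q, it carries flag G): it incurs a surcharge.
By R30 (it is classified as L, it incurs a surcharge): it is tagged S.
By R34 (it has attribute P, it is in category Y, it satisfies condition C1): it is tagged F.
By R5 (it is in category V1, it is international): it satisfies condition E1.
By R6 (it is tagged S, it is in category U1): it has marker K1.
By R16 (it satisfies condition E1): it is fragile.
By R23 (it is tagged F, it satisfies condition Z, it is in state H): it meets criterion H1.
By R4 (it meets criterion H1, it is fragile): it is in state Q1.
By R33 (it has marker K1, it is in state Q1): it goes by ground.

Yes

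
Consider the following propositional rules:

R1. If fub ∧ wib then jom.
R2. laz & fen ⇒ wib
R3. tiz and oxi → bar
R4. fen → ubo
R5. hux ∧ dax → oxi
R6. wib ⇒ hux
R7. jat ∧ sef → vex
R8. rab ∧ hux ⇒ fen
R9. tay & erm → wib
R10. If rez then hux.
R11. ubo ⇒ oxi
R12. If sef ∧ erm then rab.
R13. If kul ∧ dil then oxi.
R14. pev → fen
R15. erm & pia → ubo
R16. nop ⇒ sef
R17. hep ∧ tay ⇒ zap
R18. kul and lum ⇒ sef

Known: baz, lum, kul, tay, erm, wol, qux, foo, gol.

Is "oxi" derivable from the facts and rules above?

wib  (by R9: tay, erm)
sef  (by R18: kul, lum)
hux  (by R6: wib)
rab  (by R12: sef, erm)
fen  (by R8: rab, hux)
ubo  (by R4: fen)
oxi  (by R11: ubo)

Yes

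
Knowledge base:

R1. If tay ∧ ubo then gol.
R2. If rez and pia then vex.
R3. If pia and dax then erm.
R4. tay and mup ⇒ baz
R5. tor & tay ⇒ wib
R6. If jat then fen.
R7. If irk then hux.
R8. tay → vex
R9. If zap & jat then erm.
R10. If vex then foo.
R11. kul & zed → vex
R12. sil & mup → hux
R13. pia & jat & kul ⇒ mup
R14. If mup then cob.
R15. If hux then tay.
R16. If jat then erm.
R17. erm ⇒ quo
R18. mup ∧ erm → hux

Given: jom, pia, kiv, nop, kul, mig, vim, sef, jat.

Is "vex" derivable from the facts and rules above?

Yes

mup  (by R13: pia, jat, kul)
erm  (by R16: jat)
hux  (by R18: mup, erm)
tay  (by R15: hux)
vex  (by R8: tay)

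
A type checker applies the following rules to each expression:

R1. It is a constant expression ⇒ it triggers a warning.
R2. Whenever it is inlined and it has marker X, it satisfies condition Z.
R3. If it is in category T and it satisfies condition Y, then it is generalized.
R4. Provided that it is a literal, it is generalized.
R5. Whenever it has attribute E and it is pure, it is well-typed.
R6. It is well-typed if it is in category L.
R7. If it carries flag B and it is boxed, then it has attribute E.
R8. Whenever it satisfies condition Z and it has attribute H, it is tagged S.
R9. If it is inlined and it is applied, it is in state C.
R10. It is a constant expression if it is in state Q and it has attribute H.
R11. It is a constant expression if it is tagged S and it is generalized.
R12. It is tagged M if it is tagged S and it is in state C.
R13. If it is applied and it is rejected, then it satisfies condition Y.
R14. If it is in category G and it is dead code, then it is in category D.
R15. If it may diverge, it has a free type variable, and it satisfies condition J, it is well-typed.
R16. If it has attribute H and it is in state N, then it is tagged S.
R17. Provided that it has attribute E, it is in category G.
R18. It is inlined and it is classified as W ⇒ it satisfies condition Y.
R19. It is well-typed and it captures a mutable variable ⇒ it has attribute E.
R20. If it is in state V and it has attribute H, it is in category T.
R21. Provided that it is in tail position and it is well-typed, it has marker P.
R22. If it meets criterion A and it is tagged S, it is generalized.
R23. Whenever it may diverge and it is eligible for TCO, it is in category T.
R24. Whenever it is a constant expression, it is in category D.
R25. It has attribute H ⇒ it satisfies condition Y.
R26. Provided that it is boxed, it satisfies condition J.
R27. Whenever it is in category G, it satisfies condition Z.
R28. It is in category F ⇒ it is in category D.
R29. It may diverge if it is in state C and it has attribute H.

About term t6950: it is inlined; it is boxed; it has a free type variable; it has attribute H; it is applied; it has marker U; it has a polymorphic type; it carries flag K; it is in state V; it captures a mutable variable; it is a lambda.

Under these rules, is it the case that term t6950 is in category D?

By R9 (it is inlined, it is applied): it is in state C.
By R20 (it is in state V, it has attribute H): it is in category T.
By R25 (it has attribute H): it satisfies condition Y.
By R26 (it is boxed): it satisfies condition J.
By R29 (it is in state C, it has attribute H): it may diverge.
By R3 (it is in category T, it satisfies condition Y): it is generalized.
By R15 (it may diverge, it has a free type variable, it satisfies condition J): it is well-typed.
By R19 (it is well-typed, it captures a mutable variable): it has attribute E.
By R17 (it has attribute E): it is in category G.
By R27 (it is in category G): it satisfies condition Z.
By R8 (it satisfies condition Z, it has attribute H): it is tagged S.
By R11 (it is tagged S, it is generalized): it is a constant expression.
By R24 (it is a constant expression): it is in category D.

Yes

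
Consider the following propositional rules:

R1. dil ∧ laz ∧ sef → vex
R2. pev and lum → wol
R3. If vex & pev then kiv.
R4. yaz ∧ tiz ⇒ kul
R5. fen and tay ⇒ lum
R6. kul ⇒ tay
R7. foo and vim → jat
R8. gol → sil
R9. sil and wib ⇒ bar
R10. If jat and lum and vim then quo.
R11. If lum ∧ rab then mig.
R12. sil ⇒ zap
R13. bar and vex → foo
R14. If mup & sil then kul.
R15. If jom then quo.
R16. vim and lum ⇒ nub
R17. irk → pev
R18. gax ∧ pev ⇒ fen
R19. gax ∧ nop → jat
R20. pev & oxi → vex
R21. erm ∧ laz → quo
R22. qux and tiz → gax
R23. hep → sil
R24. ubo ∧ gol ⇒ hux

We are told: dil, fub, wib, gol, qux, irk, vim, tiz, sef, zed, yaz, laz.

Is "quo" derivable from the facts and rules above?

vex  (by R1: dil, laz, sef)
kul  (by R4: yaz, tiz)
tay  (by R6: kul)
sil  (by R8: gol)
bar  (by R9: sil, wib)
foo  (by R13: bar, vex)
pev  (by R17: irk)
gax  (by R22: qux, tiz)
jat  (by R7: foo, vim)
fen  (by R18: gax, pev)
lum  (by R5: fen, tay)
quo  (by R10: jat, lum, vim)

Yes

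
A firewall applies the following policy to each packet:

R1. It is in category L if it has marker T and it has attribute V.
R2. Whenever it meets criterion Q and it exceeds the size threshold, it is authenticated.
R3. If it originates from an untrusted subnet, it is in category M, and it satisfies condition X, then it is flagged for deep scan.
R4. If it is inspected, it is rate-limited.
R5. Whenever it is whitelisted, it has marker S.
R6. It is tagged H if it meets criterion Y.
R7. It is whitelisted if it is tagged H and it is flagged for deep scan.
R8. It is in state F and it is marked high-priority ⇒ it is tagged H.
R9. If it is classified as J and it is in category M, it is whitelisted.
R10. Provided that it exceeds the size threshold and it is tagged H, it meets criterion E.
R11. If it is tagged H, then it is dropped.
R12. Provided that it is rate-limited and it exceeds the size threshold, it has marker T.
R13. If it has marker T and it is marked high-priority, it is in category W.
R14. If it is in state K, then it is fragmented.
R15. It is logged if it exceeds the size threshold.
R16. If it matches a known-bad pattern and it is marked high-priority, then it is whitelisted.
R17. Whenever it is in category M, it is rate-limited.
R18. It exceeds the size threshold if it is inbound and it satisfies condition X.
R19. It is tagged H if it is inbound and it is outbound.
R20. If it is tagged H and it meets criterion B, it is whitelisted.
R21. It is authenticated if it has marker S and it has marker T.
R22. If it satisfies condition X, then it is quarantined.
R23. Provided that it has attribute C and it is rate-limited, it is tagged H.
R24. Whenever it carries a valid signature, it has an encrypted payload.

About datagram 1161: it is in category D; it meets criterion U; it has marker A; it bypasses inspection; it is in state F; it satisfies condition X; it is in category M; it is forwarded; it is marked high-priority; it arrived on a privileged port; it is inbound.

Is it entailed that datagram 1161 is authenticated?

Forward chaining from the given facts derives: is tagged H, is dropped, is rate-limited, exceeds the size threshold, is quarantined, meets criterion E, has marker T, is in category W, is logged.
Rules concluding "it is authenticated": R2 needs "it meets criterion Q"; R21 needs "it has marker S" — none of these are established.

No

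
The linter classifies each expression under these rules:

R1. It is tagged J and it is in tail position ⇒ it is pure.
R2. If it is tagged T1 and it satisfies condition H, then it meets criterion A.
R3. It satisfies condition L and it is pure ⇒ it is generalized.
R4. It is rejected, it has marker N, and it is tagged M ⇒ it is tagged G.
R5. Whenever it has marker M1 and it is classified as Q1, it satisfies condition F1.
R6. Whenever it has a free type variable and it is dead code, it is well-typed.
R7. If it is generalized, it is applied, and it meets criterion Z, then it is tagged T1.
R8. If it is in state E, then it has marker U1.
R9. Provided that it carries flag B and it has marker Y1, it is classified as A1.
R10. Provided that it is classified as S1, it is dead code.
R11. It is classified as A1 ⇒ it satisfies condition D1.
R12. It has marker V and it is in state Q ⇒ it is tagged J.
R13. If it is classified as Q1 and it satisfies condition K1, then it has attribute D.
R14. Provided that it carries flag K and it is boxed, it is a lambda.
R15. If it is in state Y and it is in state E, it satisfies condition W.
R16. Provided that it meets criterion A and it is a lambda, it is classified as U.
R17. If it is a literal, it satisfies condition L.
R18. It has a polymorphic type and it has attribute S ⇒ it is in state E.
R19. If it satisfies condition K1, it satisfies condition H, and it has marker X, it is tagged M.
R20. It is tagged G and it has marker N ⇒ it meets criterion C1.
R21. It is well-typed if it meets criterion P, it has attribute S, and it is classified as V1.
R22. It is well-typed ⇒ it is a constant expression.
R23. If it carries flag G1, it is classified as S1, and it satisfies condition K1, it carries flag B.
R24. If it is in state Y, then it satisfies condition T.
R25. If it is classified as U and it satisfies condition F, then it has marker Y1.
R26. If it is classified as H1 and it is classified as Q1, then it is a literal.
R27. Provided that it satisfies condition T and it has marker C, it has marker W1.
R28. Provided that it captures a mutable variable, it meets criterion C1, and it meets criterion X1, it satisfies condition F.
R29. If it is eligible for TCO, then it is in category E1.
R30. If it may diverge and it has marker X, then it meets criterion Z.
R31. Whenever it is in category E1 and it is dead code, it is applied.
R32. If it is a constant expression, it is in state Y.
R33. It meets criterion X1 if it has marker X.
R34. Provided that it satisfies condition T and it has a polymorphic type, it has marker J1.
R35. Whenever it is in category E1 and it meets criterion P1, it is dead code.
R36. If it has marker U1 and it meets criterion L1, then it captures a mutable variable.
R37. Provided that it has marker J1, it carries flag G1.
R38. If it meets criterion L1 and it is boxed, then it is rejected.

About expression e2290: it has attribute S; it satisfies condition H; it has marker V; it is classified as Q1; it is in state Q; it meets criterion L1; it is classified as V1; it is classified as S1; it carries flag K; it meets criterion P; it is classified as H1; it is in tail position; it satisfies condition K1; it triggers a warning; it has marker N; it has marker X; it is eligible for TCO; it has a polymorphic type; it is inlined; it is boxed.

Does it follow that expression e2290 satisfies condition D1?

Forward chaining from the given facts derives: is dead code, is tagged J, has attribute D, is a lambda, is in state E, is tagged M, is well-typed, is a constant expression, is a literal, is in category E1, is applied, is in state Y, meets criterion X1, is rejected, is pure, is tagged G, has marker U1, satisfies condition W, satisfies condition L, meets criterion C1, satisfies condition T, has marker J1, captures a mutable variable, carries flag G1, is generalized, carries flag B, satisfies condition F.
The only rule concluding "it satisfies condition D1" is R11, which needs "it is classified as A1"; that is never established.

No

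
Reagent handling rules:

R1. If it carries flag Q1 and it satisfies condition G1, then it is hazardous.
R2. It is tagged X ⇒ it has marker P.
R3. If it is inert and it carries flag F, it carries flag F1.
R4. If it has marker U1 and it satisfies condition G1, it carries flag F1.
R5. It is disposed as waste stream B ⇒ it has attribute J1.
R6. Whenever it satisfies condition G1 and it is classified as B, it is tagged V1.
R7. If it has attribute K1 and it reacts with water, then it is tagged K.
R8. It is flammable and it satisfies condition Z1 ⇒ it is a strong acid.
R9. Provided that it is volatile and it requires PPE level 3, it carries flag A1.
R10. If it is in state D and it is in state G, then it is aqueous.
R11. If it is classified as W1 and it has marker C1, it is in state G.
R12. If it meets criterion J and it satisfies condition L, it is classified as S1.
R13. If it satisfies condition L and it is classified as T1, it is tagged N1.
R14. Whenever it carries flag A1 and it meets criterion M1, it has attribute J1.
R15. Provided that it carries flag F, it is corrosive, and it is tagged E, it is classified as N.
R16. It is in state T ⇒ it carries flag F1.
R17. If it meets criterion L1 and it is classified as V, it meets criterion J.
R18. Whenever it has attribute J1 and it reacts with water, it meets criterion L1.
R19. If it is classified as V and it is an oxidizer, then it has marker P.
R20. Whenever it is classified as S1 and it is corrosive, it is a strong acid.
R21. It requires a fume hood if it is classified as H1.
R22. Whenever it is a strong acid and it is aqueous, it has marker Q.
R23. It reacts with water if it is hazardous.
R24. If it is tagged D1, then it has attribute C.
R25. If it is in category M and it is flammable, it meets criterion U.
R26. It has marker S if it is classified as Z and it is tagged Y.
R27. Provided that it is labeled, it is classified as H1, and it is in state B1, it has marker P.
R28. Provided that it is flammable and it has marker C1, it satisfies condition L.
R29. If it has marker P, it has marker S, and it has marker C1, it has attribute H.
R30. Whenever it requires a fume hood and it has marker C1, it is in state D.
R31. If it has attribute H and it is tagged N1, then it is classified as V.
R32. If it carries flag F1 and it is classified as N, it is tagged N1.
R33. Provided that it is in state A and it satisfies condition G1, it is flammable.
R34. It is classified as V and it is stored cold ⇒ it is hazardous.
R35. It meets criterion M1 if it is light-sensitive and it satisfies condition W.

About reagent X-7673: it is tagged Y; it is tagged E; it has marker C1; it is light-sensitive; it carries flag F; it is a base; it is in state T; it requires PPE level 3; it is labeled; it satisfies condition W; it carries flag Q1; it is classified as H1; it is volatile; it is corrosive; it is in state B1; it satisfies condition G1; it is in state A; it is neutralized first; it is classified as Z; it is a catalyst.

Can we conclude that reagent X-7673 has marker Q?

No

Forward chaining from the given facts derives: is hazardous, carries flag A1, is classified as N, carries flag F1, requires a fume hood, reacts with water, has marker S, has marker P, has attribute H, is in state D, is tagged N1, is flammable, meets criterion M1, has attribute J1, meets criterion L1, satisfies condition L, is classified as V, meets criterion J, is classified as S1, is a strong acid.
The only rule concluding "it has marker Q" is R22, which needs "it is aqueous"; that is never established.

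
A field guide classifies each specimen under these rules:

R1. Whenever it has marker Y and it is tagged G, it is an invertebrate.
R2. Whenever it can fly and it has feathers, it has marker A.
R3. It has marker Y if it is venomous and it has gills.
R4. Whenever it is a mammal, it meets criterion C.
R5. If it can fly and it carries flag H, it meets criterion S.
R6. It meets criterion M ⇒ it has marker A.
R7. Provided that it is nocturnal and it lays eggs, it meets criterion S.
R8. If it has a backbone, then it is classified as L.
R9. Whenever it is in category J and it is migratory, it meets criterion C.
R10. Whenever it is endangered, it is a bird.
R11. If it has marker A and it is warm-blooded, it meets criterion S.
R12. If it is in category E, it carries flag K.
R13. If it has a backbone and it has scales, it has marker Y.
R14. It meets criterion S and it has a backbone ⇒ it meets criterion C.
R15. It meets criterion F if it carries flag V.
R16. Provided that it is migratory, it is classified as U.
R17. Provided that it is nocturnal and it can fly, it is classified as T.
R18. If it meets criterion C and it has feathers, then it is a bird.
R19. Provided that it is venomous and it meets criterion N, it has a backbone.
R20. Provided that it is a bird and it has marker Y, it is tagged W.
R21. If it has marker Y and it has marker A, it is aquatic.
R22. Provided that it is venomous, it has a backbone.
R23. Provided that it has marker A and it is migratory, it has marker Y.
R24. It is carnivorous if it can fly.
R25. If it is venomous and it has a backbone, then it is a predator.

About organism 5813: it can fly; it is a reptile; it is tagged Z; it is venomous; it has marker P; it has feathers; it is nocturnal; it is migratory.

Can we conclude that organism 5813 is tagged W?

No

Forward chaining from the given facts derives: has marker A, is classified as U, is classified as T, has a backbone, has marker Y, is carnivorous, is a predator, is classified as L, is aquatic.
The only rule concluding "it is tagged W" is R20, which needs "it is a bird"; that is never established.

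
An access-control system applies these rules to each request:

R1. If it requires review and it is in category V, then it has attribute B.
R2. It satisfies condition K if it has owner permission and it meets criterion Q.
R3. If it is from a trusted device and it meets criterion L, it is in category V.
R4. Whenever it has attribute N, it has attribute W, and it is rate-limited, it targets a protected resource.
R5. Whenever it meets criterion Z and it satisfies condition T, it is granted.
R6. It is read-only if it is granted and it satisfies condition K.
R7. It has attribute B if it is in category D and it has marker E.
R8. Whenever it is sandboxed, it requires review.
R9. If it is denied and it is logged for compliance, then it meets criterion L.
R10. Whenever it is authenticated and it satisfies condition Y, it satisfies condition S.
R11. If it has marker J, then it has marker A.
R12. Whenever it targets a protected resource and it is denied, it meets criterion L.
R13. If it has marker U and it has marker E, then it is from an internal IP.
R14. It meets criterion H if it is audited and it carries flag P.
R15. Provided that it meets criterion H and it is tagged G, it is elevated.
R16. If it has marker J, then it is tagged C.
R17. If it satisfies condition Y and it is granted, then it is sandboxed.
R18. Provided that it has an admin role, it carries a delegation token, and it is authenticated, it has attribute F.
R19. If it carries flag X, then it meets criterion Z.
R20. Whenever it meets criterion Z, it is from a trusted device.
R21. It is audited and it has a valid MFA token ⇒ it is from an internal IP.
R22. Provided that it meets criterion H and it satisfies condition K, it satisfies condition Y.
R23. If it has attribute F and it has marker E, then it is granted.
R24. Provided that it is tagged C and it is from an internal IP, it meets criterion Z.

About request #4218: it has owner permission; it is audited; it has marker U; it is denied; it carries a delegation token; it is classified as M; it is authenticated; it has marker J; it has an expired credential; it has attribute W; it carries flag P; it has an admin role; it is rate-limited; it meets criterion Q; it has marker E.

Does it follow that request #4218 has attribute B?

No

Forward chaining from the given facts derives: satisfies condition K, has marker A, is from an internal IP, meets criterion H, is tagged C, has attribute F, satisfies condition Y, is granted, meets criterion Z, is read-only, satisfies condition S, is sandboxed, is from a trusted device, requires review.
Rules concluding "it has attribute B": R1 needs "it is in category V"; R7 needs "it is in category D" — none of these are established.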